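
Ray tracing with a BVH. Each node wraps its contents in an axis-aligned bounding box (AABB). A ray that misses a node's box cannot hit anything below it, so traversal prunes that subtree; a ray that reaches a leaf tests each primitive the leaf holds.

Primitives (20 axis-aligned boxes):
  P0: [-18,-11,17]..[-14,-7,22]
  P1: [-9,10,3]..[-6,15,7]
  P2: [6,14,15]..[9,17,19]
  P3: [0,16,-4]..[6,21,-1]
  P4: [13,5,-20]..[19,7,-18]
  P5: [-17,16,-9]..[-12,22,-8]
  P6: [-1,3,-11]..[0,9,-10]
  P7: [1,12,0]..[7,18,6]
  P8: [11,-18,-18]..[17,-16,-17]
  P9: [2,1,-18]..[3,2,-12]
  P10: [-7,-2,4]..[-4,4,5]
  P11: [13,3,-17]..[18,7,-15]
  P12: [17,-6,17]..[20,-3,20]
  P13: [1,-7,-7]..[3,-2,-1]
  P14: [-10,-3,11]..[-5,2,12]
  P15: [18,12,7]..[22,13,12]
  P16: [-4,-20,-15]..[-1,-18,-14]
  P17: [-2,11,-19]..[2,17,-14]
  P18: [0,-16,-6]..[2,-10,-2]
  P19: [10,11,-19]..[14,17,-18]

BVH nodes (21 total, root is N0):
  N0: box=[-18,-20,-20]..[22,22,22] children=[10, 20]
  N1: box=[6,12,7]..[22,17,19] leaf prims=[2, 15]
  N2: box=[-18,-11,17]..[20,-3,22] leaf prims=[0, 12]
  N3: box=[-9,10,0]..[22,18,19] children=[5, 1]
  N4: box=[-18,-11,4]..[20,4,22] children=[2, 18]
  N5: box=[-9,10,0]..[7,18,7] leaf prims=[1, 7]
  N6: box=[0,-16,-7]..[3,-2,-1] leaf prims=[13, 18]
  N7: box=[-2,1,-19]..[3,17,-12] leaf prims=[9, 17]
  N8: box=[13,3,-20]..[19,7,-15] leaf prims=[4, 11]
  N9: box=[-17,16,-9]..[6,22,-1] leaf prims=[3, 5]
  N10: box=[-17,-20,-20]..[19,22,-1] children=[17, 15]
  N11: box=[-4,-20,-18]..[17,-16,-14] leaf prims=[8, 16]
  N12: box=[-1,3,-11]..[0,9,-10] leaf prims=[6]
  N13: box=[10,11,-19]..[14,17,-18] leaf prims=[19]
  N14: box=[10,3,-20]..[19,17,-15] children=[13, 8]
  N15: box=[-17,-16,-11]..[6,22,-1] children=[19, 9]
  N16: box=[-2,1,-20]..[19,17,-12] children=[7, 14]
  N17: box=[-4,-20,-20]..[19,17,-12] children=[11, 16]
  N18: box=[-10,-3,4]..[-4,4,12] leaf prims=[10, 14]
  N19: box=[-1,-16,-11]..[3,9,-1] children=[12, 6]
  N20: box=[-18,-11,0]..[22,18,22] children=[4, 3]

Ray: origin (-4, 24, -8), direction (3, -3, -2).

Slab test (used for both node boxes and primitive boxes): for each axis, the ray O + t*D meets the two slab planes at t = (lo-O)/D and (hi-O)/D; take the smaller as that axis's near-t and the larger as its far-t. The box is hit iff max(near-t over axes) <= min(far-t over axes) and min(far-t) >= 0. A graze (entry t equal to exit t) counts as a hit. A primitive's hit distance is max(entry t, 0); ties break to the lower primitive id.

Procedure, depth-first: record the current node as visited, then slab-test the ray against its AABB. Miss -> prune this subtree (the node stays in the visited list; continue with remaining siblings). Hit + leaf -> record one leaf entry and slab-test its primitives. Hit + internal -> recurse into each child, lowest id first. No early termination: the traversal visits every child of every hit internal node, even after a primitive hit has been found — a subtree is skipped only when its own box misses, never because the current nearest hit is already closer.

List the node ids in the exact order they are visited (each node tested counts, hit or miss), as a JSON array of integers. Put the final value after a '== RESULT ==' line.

Trace the traversal:
N0 x:[-14/3,26/3] y:[2/3,44/3] z:[-15,6] -> hit [2/3,6], descend [10, 20]
  N10 x:[-13/3,23/3] y:[2/3,44/3] z:[-7/2,6] -> hit [2/3,6], descend [15, 17]
    N15 x:[-13/3,10/3] y:[2/3,40/3] z:[-7/2,3/2] -> hit [2/3,3/2], descend [9, 19]
      N9 x:[-13/3,10/3] y:[2/3,8/3] z:[-7/2,1/2] -> miss, prune
      N19 x:[1,7/3] y:[5,40/3] z:[-7/2,3/2] -> miss, prune
    N17 x:[0,23/3] y:[7/3,44/3] z:[2,6] -> hit [7/3,6], descend [11, 16]
      N11 x:[0,7] y:[40/3,44/3] z:[3,5] -> miss, prune
      N16 x:[2/3,23/3] y:[7/3,23/3] z:[2,6] -> hit [7/3,6], descend [7, 14]
        N7 x:[2/3,7/3] y:[7/3,23/3] z:[2,11/2] -> hit [7/3,7/3] leaf, test {P9(miss), P17(miss)}
        N14 x:[14/3,23/3] y:[7/3,7] z:[7/2,6] -> hit [14/3,6], descend [8, 13]
          N8 x:[17/3,23/3] y:[17/3,7] z:[7/2,6] -> hit [17/3,6] leaf, test {P4@t=17/3, P11(miss)}
          N13 x:[14/3,6] y:[7/3,13/3] z:[5,11/2] -> miss, prune
  N20 x:[-14/3,26/3] y:[2,35/3] z:[-15,-4] -> miss, prune

Visited [0, 10, 15, 9, 19, 17, 11, 16, 7, 14, 8, 13, 20]. Tests: 13 box, 2 leaf. Nearest: P4.

== RESULT ==
[0, 10, 15, 9, 19, 17, 11, 16, 7, 14, 8, 13, 20]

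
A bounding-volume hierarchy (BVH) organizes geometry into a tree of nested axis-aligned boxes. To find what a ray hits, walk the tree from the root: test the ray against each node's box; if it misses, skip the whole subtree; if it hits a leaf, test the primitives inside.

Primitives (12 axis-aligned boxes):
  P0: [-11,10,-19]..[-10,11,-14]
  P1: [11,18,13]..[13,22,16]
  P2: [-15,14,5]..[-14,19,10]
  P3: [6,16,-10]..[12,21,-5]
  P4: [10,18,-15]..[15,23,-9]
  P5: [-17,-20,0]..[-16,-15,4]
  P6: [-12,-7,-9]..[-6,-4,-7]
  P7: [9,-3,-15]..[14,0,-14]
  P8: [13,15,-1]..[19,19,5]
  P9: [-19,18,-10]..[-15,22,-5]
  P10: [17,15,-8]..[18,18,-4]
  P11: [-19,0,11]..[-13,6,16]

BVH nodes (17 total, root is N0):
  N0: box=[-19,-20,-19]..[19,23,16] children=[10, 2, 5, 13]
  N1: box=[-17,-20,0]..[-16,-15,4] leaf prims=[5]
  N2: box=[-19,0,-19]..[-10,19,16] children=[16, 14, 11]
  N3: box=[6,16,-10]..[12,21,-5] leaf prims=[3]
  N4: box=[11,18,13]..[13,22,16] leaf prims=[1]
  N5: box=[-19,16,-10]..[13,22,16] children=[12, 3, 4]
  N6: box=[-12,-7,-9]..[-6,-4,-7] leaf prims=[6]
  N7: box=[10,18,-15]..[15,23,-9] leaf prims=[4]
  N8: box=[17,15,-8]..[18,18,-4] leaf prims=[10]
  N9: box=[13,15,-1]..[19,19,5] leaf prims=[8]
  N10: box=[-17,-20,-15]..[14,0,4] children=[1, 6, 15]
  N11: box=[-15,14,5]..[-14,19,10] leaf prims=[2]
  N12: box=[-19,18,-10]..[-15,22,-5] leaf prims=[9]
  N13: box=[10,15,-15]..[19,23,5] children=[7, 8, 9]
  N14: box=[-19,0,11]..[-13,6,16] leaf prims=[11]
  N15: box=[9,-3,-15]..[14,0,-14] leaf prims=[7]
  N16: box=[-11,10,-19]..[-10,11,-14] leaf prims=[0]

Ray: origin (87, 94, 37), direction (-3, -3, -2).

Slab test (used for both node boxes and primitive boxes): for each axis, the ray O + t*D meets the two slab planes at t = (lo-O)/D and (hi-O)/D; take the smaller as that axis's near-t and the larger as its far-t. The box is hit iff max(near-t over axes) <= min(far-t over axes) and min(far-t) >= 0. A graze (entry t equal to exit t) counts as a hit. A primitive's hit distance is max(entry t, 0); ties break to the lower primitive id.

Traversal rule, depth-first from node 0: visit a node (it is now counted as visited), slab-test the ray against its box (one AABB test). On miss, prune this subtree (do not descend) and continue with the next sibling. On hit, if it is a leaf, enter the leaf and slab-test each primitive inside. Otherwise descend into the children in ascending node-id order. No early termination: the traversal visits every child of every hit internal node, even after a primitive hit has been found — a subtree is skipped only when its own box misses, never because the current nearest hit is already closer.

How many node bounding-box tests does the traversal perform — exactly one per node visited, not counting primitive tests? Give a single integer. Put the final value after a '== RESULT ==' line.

Traverse from the root:
N0 x:[68/3,106/3] y:[71/3,38] z:[21/2,28] -> hit [71/3,28], descend [2, 5, 10, 13]
  N2 x:[97/3,106/3] y:[25,94/3] z:[21/2,28] -> miss, prune
  N5 x:[74/3,106/3] y:[24,26] z:[21/2,47/2] -> miss, prune
  N10 x:[73/3,104/3] y:[94/3,38] z:[33/2,26] -> miss, prune
  N13 x:[68/3,77/3] y:[71/3,79/3] z:[16,26] -> hit [71/3,77/3], descend [7, 8, 9]
    N7 x:[24,77/3] y:[71/3,76/3] z:[23,26] -> hit [24,76/3] leaf, test {P4@t=24}
    N8 x:[23,70/3] y:[76/3,79/3] z:[41/2,45/2] -> miss, prune
    N9 x:[68/3,74/3] y:[25,79/3] z:[16,19] -> miss, prune

Visited [0, 2, 5, 10, 13, 7, 8, 9]. Tests: 8 box, 1 leaf. Nearest: P4.

== RESULT ==
8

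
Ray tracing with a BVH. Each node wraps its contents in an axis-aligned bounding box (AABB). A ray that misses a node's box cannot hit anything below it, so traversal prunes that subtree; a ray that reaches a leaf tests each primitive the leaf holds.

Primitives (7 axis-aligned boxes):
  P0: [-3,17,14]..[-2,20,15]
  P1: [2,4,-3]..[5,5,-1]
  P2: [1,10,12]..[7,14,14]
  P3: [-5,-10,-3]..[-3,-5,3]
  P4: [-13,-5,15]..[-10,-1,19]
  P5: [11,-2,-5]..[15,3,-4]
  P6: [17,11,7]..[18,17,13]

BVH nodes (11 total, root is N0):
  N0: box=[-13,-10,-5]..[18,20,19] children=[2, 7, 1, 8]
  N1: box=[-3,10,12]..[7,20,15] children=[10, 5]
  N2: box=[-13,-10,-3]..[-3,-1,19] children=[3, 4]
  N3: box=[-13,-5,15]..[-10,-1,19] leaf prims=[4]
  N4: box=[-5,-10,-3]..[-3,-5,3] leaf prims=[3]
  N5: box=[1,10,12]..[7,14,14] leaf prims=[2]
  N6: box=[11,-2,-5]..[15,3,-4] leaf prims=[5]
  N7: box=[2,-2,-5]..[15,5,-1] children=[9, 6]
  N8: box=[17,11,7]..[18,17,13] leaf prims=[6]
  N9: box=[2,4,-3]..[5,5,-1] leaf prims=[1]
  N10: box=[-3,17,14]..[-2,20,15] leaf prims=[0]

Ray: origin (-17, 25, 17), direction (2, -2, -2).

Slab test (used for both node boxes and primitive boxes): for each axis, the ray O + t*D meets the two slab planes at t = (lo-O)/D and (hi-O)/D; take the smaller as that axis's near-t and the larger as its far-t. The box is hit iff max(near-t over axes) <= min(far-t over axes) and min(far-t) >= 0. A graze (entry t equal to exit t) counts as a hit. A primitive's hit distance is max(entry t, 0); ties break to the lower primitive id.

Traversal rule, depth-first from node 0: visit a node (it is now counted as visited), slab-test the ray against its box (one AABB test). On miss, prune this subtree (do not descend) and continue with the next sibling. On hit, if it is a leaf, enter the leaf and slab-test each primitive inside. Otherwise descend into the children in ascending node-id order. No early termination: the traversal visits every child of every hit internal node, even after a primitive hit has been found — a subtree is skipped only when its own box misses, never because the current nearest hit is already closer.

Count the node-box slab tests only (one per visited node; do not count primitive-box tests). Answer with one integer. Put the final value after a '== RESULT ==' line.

Trace the traversal:
N0 x:[2,35/2] y:[5/2,35/2] z:[-1,11] -> hit [5/2,11], descend [1, 2, 7, 8]
  N1 x:[7,12] y:[5/2,15/2] z:[1,5/2] -> miss, prune
  N2 x:[2,7] y:[13,35/2] z:[-1,10] -> miss, prune
  N7 x:[19/2,16] y:[10,27/2] z:[9,11] -> hit [10,11], descend [6, 9]
    N6 x:[14,16] y:[11,27/2] z:[21/2,11] -> miss, prune
    N9 x:[19/2,11] y:[10,21/2] z:[9,10] -> hit [10,10] leaf, test {P1@t=10}
  N8 x:[17,35/2] y:[4,7] z:[2,5] -> miss, prune

Visited [0, 1, 2, 7, 6, 9, 8]. Tests: 7 box, 1 leaf. Nearest: P1.

== RESULT ==
7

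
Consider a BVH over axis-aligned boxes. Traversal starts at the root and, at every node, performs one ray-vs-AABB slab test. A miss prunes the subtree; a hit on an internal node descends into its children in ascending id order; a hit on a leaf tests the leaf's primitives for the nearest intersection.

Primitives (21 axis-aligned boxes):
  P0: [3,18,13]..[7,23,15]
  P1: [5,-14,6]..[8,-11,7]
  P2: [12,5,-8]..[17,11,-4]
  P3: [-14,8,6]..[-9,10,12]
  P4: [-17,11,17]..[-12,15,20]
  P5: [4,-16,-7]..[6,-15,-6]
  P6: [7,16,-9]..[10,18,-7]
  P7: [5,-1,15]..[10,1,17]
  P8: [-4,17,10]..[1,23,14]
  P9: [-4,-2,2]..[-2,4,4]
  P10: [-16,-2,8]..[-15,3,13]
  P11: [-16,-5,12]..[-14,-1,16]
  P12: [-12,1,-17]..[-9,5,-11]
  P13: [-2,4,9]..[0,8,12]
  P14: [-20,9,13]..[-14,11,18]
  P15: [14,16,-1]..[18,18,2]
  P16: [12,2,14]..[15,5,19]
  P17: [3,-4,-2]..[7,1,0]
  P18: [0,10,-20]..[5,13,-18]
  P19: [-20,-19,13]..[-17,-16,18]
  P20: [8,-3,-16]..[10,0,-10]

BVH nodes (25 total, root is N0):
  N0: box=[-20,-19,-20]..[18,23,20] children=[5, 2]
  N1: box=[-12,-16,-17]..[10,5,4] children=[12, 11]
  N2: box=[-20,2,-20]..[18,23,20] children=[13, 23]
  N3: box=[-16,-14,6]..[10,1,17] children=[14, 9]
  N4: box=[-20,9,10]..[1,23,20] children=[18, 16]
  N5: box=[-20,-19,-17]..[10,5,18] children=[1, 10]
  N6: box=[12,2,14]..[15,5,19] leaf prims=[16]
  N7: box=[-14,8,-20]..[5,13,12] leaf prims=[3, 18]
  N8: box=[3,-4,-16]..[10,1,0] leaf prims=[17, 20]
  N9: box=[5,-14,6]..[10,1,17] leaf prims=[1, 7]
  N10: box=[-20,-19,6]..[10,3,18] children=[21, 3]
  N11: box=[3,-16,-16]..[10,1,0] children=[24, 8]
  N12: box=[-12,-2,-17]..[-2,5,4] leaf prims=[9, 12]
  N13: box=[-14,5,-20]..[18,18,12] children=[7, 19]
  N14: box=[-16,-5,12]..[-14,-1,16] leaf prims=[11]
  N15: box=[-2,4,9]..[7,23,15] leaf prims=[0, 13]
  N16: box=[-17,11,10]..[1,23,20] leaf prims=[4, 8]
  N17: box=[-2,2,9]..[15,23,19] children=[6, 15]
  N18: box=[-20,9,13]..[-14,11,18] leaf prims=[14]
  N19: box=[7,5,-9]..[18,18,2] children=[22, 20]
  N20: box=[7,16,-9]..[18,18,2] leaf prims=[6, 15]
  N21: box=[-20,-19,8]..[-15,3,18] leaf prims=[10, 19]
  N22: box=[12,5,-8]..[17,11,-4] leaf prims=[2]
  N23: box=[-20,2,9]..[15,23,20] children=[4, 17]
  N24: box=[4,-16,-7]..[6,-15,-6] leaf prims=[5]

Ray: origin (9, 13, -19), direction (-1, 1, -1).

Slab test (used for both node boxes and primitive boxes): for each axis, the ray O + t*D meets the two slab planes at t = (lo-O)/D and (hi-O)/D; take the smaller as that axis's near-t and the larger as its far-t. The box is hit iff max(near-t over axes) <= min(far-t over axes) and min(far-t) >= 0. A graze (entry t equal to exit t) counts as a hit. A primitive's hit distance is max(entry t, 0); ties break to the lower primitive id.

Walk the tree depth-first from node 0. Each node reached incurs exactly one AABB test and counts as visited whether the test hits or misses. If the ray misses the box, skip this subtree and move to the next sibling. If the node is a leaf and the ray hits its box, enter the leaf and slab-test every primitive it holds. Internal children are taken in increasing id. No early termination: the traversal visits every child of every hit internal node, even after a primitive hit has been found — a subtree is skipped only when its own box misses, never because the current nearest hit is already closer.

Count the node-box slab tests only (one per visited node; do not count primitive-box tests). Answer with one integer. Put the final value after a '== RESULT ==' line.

Walk:
N0 x:[-9,29] y:[-32,10] z:[-39,1] -> hit [-9,1], descend [2, 5]
  N2 x:[-9,29] y:[-11,10] z:[-39,1] -> hit [-9,1], descend [13, 23]
    N13 x:[-9,23] y:[-8,5] z:[-31,1] -> hit [-8,1], descend [7, 19]
      N7 x:[4,23] y:[-5,0] z:[-31,1] -> miss, prune
      N19 x:[-9,2] y:[-8,5] z:[-21,-10] -> miss, prune
    N23 x:[-6,29] y:[-11,10] z:[-39,-28] -> miss, prune
  N5 x:[-1,29] y:[-32,-8] z:[-37,-2] -> miss, prune

Summary -> nodes [0, 2, 13, 7, 19, 23, 5]; box-tests=7; leaf-entries=0; first=miss

== RESULT ==
7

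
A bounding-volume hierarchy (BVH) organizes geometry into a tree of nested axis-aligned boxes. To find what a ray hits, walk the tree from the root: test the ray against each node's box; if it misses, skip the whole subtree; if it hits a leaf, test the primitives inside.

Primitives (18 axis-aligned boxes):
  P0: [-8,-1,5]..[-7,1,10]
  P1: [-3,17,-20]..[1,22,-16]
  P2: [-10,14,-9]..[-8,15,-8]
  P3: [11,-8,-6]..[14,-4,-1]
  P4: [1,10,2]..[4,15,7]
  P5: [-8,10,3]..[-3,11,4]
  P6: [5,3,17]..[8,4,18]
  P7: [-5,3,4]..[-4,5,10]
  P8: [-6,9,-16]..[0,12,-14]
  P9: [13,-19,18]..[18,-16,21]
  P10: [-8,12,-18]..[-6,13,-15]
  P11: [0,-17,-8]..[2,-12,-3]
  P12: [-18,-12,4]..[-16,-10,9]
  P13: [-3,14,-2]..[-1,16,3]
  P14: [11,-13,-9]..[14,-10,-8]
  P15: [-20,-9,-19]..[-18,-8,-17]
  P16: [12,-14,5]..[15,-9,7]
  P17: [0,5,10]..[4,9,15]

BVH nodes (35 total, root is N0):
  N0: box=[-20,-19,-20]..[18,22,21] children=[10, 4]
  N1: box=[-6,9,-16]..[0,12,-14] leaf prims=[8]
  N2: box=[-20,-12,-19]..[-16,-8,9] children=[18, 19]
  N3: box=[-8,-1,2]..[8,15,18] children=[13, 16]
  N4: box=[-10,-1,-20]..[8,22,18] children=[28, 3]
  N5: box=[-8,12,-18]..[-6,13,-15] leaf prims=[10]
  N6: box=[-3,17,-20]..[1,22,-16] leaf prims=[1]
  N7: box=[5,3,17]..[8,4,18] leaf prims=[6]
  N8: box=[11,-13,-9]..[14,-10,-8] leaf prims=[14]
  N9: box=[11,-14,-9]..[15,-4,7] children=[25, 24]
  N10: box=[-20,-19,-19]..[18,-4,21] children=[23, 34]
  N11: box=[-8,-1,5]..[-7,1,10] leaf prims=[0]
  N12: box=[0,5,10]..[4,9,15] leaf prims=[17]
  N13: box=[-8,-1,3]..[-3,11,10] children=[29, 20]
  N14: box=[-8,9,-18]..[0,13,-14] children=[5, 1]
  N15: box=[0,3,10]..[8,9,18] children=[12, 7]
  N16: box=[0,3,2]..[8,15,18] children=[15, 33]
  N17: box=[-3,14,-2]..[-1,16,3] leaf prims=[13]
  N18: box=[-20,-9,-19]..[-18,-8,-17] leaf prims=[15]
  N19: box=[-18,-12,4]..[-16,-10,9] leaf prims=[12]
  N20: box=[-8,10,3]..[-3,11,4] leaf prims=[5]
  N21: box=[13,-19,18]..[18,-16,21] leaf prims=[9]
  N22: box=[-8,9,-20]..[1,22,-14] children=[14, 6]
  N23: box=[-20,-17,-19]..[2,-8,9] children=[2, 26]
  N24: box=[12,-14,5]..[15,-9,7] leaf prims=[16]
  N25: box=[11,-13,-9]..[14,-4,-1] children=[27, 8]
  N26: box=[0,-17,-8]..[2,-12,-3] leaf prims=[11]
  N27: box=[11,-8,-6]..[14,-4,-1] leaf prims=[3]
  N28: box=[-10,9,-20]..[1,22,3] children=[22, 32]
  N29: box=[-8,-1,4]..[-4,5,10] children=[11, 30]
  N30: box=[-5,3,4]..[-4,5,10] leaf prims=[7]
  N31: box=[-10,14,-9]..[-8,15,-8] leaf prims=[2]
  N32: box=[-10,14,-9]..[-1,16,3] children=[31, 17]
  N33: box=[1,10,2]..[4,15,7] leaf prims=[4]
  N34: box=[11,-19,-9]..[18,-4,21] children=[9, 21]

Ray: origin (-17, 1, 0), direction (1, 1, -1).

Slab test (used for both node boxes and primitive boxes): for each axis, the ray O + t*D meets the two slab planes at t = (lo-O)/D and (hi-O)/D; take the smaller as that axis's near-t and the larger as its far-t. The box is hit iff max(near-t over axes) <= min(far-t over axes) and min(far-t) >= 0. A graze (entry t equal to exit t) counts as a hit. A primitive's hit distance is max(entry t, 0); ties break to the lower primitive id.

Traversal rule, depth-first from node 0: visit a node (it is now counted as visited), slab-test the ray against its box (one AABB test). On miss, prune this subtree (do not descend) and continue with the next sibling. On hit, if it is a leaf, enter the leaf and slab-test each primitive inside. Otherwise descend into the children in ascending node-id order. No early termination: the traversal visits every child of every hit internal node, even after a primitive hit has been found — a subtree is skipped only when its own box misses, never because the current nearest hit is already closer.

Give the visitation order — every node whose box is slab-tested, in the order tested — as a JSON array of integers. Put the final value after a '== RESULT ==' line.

Traverse from the root:
N0 x:[-3,35] y:[-20,21] z:[-21,20] -> hit [-3,20], descend [4, 10]
  N4 x:[7,25] y:[-2,21] z:[-18,20] -> hit [7,20], descend [3, 28]
    N3 x:[9,25] y:[-2,14] z:[-18,-2] -> miss, prune
    N28 x:[7,18] y:[8,21] z:[-3,20] -> hit [8,18], descend [22, 32]
      N22 x:[9,18] y:[8,21] z:[14,20] -> hit [14,18], descend [6, 14]
        N6 x:[14,18] y:[16,21] z:[16,20] -> hit [16,18] leaf, test {P1@t=16}
        N14 x:[9,17] y:[8,12] z:[14,18] -> miss, prune
      N32 x:[7,16] y:[13,15] z:[-3,9] -> miss, prune
  N10 x:[-3,35] y:[-20,-5] z:[-21,19] -> miss, prune

Summary -> nodes [0, 4, 3, 28, 22, 6, 14, 32, 10]; box-tests=9; leaf-entries=1; first=P1

== RESULT ==
[0, 4, 3, 28, 22, 6, 14, 32, 10]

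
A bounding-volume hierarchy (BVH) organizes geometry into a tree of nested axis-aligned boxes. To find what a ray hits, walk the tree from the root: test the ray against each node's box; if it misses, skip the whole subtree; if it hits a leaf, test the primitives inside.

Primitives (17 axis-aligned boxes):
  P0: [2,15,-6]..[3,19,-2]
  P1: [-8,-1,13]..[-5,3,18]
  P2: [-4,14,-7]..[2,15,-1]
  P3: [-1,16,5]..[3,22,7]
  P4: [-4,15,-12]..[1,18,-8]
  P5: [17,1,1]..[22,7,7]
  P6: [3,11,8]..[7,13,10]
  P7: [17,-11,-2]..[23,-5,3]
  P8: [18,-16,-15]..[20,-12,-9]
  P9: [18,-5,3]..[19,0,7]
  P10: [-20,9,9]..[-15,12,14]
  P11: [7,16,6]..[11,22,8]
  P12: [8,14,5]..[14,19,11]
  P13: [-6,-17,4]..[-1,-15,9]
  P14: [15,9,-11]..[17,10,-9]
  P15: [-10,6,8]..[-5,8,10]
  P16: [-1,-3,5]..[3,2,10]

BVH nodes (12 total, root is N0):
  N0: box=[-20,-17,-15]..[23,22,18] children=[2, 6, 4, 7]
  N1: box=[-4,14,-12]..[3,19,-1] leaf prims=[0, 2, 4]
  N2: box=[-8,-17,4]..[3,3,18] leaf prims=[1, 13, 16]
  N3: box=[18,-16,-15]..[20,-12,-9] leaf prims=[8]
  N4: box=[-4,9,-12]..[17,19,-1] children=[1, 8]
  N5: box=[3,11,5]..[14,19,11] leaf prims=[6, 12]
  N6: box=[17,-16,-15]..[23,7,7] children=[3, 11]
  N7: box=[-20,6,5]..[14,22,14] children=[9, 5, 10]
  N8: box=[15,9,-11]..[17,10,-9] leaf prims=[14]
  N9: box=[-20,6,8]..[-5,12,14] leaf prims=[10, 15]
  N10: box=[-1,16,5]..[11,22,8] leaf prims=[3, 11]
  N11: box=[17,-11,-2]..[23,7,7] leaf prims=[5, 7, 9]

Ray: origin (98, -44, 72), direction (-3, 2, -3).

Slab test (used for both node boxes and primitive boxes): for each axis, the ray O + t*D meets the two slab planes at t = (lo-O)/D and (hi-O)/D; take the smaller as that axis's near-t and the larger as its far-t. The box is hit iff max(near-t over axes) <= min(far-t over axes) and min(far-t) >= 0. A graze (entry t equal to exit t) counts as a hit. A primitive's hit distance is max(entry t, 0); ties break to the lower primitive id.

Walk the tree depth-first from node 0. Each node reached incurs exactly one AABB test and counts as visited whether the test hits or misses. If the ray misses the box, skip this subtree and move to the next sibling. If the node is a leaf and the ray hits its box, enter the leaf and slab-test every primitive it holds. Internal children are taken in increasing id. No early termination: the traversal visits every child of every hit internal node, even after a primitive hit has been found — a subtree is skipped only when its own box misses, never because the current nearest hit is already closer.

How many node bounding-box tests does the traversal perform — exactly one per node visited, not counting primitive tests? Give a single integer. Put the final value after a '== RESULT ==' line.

Walk:
N0 x:[25,118/3] y:[27/2,33] z:[18,29] -> hit [25,29], descend [2, 4, 6, 7]
  N2 x:[95/3,106/3] y:[27/2,47/2] z:[18,68/3] -> miss, prune
  N4 x:[27,34] y:[53/2,63/2] z:[73/3,28] -> hit [27,28], descend [1, 8]
    N1 x:[95/3,34] y:[29,63/2] z:[73/3,28] -> miss, prune
    N8 x:[27,83/3] y:[53/2,27] z:[27,83/3] -> hit [27,27] leaf, test {P14@t=27}
  N6 x:[25,27] y:[14,51/2] z:[65/3,29] -> hit [25,51/2], descend [3, 11]
    N3 x:[26,80/3] y:[14,16] z:[27,29] -> miss, prune
    N11 x:[25,27] y:[33/2,51/2] z:[65/3,74/3] -> miss, prune
  N7 x:[28,118/3] y:[25,33] z:[58/3,67/3] -> miss, prune

Visited [0, 2, 4, 1, 8, 6, 3, 11, 7]. Tests: 9 box, 1 leaf. Nearest: P14.

== RESULT ==
9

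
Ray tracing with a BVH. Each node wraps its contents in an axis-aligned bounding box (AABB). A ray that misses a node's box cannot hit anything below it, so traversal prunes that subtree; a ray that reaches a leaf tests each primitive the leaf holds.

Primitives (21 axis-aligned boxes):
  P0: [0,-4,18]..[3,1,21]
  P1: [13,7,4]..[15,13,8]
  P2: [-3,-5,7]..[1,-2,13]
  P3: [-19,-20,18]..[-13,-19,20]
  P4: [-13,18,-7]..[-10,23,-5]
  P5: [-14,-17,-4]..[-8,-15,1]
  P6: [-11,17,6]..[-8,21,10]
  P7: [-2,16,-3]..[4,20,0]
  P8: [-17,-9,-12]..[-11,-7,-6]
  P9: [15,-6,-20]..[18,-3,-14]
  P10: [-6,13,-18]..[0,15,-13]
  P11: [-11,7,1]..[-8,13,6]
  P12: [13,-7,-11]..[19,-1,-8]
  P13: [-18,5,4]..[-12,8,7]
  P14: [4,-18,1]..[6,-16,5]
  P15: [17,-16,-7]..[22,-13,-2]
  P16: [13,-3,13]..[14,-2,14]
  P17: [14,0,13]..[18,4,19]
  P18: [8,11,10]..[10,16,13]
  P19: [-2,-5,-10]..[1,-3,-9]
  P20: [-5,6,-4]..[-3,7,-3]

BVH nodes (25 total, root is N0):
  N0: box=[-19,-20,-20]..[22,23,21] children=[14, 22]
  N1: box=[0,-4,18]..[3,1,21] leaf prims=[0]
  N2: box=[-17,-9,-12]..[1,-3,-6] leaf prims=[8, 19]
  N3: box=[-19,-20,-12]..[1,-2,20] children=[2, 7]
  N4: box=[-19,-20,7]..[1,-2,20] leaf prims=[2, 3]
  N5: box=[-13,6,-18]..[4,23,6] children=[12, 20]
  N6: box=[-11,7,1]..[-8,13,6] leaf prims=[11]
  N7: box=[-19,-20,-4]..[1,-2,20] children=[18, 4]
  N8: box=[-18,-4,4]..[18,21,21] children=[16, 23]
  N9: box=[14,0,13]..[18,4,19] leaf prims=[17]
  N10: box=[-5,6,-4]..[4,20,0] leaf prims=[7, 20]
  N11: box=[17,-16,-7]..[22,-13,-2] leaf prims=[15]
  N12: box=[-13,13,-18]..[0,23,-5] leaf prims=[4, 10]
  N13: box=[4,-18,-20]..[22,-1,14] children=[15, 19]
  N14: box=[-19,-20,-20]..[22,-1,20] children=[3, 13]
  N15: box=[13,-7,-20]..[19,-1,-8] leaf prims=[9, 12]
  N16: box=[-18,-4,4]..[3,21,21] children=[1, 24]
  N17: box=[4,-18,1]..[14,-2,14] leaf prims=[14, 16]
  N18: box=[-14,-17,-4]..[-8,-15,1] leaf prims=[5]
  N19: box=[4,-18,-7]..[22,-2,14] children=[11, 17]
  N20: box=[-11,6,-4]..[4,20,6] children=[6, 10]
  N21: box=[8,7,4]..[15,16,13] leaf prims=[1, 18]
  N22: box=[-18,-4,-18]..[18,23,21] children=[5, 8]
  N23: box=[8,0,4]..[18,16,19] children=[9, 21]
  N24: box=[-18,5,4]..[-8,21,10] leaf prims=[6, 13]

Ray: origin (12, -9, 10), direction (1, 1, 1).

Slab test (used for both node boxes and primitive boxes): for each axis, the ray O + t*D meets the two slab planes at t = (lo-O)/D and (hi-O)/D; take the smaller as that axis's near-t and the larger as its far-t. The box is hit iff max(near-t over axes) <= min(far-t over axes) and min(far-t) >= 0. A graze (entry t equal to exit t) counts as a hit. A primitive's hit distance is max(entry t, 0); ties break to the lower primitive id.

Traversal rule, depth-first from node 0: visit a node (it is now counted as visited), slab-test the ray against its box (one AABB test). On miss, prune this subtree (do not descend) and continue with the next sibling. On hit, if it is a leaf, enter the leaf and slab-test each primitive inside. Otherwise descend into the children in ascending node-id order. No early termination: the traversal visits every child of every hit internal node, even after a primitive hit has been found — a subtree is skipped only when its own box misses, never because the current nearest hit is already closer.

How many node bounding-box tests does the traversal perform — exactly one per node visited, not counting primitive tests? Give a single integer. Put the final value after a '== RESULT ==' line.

Trace the traversal:
N0 x:[-31,10] y:[-11,32] z:[-30,11] -> hit [-11,10], descend [14, 22]
  N14 x:[-31,10] y:[-11,8] z:[-30,10] -> hit [-11,8], descend [3, 13]
    N3 x:[-31,-11] y:[-11,7] z:[-22,10] -> miss, prune
    N13 x:[-8,10] y:[-9,8] z:[-30,4] -> hit [-8,4], descend [15, 19]
      N15 x:[1,7] y:[2,8] z:[-30,-18] -> miss, prune
      N19 x:[-8,10] y:[-9,7] z:[-17,4] -> hit [-8,4], descend [11, 17]
        N11 x:[5,10] y:[-7,-4] z:[-17,-12] -> miss, prune
        N17 x:[-8,2] y:[-9,7] z:[-9,4] -> hit [-8,2] leaf, test {P14(miss), P16(miss)}
  N22 x:[-30,6] y:[5,32] z:[-28,11] -> hit [5,6], descend [5, 8]
    N5 x:[-25,-8] y:[15,32] z:[-28,-4] -> miss, prune
    N8 x:[-30,6] y:[5,30] z:[-6,11] -> hit [5,6], descend [16, 23]
      N16 x:[-30,-9] y:[5,30] z:[-6,11] -> miss, prune
      N23 x:[-4,6] y:[9,25] z:[-6,9] -> miss, prune

order=[0, 14, 3, 13, 15, 19, 11, 17, 22, 5, 8, 16, 23]  |boxes|=13  |leaves|=1  hit=miss

== RESULT ==
13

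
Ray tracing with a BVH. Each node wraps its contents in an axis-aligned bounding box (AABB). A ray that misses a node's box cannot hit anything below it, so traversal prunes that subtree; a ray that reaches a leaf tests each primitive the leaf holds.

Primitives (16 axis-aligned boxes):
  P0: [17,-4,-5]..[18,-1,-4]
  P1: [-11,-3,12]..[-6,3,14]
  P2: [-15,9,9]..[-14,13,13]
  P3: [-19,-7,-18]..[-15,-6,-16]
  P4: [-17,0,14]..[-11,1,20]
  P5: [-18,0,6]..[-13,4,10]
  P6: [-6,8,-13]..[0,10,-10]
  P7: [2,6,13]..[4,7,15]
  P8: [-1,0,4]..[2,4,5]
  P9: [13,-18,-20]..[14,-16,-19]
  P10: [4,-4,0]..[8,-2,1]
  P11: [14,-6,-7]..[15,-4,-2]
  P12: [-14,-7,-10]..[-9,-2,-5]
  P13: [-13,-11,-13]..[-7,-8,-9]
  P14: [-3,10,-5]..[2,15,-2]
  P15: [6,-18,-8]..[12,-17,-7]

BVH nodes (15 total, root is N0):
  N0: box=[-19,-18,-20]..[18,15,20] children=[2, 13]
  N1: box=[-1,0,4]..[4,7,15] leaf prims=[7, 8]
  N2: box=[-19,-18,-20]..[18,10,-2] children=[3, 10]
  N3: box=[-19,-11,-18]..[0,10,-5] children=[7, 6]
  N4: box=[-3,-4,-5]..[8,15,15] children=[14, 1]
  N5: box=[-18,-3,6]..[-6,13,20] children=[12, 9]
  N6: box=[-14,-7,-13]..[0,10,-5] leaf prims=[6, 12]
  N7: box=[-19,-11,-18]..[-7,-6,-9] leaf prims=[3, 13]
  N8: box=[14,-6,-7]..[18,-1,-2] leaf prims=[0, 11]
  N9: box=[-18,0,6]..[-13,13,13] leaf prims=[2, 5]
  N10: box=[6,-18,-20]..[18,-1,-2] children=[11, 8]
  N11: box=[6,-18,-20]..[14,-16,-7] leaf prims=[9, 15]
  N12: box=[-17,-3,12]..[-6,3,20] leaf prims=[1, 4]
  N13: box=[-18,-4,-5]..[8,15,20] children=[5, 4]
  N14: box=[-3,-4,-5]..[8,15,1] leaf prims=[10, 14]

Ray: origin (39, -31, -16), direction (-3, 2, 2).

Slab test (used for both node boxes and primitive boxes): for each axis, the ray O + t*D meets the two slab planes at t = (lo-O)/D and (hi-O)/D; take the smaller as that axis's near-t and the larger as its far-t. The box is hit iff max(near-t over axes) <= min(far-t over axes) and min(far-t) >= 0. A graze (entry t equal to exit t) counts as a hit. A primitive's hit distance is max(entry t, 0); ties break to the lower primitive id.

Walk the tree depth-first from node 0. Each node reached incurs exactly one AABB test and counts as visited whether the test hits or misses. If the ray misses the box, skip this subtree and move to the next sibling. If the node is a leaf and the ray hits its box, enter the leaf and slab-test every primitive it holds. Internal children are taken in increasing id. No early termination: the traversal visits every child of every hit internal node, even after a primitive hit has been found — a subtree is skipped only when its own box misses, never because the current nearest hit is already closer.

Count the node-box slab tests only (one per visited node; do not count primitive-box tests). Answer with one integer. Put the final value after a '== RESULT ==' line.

Walk:
N0 x:[7,58/3] y:[13/2,23] z:[-2,18] -> hit [7,18], descend [2, 13]
  N2 x:[7,58/3] y:[13/2,41/2] z:[-2,7] -> hit [7,7], descend [3, 10]
    N3 x:[13,58/3] y:[10,41/2] z:[-1,11/2] -> miss, prune
    N10 x:[7,11] y:[13/2,15] z:[-2,7] -> hit [7,7], descend [8, 11]
      N8 x:[7,25/3] y:[25/2,15] z:[9/2,7] -> miss, prune
      N11 x:[25/3,11] y:[13/2,15/2] z:[-2,9/2] -> miss, prune
  N13 x:[31/3,19] y:[27/2,23] z:[11/2,18] -> hit [27/2,18], descend [4, 5]
    N4 x:[31/3,14] y:[27/2,23] z:[11/2,31/2] -> hit [27/2,14], descend [1, 14]
      N1 x:[35/3,40/3] y:[31/2,19] z:[10,31/2] -> miss, prune
      N14 x:[31/3,14] y:[27/2,23] z:[11/2,17/2] -> miss, prune
    N5 x:[15,19] y:[14,22] z:[11,18] -> hit [15,18], descend [9, 12]
      N9 x:[52/3,19] y:[31/2,22] z:[11,29/2] -> miss, prune
      N12 x:[15,56/3] y:[14,17] z:[14,18] -> hit [15,17] leaf, test {P1@t=15, P4(miss)}

Summary -> nodes [0, 2, 3, 10, 8, 11, 13, 4, 1, 14, 5, 9, 12]; box-tests=13; leaf-entries=1; first=P1

== RESULT ==
13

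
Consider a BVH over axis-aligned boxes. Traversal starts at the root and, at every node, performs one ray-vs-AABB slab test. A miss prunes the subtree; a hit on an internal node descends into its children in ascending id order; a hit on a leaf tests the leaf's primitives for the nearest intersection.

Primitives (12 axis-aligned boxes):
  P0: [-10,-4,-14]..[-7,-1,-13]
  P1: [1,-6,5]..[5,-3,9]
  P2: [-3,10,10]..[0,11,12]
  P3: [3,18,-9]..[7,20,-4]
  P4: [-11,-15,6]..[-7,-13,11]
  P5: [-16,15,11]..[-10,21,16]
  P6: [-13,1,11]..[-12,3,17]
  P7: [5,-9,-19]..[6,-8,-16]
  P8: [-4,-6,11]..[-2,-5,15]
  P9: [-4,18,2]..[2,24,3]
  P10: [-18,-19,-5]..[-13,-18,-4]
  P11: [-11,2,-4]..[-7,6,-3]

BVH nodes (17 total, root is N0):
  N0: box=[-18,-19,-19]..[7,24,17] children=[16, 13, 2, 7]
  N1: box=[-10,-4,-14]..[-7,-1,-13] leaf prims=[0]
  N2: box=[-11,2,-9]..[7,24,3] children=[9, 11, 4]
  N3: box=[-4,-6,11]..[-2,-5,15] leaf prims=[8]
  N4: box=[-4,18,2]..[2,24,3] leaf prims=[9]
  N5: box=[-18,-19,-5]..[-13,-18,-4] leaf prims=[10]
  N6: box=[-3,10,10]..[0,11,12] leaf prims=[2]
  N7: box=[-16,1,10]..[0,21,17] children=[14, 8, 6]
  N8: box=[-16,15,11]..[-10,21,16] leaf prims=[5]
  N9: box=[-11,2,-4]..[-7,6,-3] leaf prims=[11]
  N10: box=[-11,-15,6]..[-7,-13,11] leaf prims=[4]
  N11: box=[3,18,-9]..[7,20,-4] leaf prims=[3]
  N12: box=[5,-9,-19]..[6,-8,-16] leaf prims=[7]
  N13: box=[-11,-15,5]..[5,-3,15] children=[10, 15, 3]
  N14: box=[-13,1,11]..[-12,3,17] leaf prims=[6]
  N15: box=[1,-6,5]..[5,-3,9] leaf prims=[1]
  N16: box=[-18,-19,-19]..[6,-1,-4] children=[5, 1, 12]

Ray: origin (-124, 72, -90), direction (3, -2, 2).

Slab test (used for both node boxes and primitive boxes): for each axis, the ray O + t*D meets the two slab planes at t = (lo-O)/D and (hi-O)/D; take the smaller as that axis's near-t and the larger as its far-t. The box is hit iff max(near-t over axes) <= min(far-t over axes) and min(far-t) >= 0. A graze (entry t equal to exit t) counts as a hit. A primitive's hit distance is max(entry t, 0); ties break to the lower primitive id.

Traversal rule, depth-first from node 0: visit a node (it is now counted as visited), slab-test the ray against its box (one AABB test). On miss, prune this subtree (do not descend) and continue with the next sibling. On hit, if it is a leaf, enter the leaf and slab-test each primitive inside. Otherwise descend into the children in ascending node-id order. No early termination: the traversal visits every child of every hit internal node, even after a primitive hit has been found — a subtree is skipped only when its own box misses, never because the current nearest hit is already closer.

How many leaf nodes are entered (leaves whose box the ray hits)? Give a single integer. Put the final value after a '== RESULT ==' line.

Traverse from the root:
N0 x:[106/3,131/3] y:[24,91/2] z:[71/2,107/2] -> hit [71/2,131/3], descend [2, 7, 13, 16]
  N2 x:[113/3,131/3] y:[24,35] z:[81/2,93/2] -> miss, prune
  N7 x:[36,124/3] y:[51/2,71/2] z:[50,107/2] -> miss, prune
  N13 x:[113/3,43] y:[75/2,87/2] z:[95/2,105/2] -> miss, prune
  N16 x:[106/3,130/3] y:[73/2,91/2] z:[71/2,43] -> hit [73/2,43], descend [1, 5, 12]
    N1 x:[38,39] y:[73/2,38] z:[38,77/2] -> hit [38,38] leaf, test {P0@t=38}
    N5 x:[106/3,37] y:[45,91/2] z:[85/2,43] -> miss, prune
    N12 x:[43,130/3] y:[40,81/2] z:[71/2,37] -> miss, prune

Visited [0, 2, 7, 13, 16, 1, 5, 12]. Tests: 8 box, 1 leaf. Nearest: P0.

== RESULT ==
1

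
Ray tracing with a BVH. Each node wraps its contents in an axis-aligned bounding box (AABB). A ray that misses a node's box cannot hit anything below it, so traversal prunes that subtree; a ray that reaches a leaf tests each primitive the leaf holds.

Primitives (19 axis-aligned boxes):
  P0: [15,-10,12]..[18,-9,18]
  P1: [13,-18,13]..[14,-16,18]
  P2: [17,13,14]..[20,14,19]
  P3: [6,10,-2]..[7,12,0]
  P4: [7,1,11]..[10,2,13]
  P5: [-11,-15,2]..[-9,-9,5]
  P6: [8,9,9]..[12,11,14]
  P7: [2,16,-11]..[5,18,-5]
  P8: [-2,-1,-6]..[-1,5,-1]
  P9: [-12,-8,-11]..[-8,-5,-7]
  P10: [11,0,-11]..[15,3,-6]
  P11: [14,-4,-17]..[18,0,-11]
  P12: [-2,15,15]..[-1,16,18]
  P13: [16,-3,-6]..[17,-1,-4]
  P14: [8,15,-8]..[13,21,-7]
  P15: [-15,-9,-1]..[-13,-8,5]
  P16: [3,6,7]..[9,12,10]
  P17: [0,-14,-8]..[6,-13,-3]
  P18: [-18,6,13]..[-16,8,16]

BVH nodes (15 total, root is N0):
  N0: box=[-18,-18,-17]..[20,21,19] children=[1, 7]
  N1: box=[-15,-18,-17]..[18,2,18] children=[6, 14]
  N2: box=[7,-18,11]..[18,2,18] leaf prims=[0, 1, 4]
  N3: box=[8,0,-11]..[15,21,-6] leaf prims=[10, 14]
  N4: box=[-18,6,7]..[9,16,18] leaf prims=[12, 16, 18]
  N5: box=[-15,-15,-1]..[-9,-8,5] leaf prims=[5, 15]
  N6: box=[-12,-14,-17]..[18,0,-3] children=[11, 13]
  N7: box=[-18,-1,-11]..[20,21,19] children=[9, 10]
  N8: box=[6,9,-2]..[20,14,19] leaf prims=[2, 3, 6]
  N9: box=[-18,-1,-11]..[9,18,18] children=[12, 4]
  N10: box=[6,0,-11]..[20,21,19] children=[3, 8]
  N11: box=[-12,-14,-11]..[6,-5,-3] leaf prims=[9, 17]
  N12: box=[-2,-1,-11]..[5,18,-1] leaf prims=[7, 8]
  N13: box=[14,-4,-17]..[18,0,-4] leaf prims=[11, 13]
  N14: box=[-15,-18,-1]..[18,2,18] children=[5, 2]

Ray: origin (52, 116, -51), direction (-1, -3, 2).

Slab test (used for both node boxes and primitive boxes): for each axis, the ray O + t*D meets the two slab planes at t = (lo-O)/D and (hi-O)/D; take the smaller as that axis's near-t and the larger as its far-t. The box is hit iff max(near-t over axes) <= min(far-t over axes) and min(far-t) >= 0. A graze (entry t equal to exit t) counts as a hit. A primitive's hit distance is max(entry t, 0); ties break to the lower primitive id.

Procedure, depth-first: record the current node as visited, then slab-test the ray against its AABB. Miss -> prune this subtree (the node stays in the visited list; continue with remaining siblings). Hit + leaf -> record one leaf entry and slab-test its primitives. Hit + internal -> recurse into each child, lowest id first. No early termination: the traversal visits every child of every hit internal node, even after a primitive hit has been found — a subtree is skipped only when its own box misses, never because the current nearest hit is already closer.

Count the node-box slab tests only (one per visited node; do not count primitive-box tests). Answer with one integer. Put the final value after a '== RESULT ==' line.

Traverse from the root:
N0 x:[32,70] y:[95/3,134/3] z:[17,35] -> hit [32,35], descend [1, 7]
  N1 x:[34,67] y:[38,134/3] z:[17,69/2] -> miss, prune
  N7 x:[32,70] y:[95/3,39] z:[20,35] -> hit [32,35], descend [9, 10]
    N9 x:[43,70] y:[98/3,39] z:[20,69/2] -> miss, prune
    N10 x:[32,46] y:[95/3,116/3] z:[20,35] -> hit [32,35], descend [3, 8]
      N3 x:[37,44] y:[95/3,116/3] z:[20,45/2] -> miss, prune
      N8 x:[32,46] y:[34,107/3] z:[49/2,35] -> hit [34,35] leaf, test {P2@t=34, P3(miss), P6(miss)}

Visited [0, 1, 7, 9, 10, 3, 8]. Tests: 7 box, 1 leaf. Nearest: P2.

== RESULT ==
7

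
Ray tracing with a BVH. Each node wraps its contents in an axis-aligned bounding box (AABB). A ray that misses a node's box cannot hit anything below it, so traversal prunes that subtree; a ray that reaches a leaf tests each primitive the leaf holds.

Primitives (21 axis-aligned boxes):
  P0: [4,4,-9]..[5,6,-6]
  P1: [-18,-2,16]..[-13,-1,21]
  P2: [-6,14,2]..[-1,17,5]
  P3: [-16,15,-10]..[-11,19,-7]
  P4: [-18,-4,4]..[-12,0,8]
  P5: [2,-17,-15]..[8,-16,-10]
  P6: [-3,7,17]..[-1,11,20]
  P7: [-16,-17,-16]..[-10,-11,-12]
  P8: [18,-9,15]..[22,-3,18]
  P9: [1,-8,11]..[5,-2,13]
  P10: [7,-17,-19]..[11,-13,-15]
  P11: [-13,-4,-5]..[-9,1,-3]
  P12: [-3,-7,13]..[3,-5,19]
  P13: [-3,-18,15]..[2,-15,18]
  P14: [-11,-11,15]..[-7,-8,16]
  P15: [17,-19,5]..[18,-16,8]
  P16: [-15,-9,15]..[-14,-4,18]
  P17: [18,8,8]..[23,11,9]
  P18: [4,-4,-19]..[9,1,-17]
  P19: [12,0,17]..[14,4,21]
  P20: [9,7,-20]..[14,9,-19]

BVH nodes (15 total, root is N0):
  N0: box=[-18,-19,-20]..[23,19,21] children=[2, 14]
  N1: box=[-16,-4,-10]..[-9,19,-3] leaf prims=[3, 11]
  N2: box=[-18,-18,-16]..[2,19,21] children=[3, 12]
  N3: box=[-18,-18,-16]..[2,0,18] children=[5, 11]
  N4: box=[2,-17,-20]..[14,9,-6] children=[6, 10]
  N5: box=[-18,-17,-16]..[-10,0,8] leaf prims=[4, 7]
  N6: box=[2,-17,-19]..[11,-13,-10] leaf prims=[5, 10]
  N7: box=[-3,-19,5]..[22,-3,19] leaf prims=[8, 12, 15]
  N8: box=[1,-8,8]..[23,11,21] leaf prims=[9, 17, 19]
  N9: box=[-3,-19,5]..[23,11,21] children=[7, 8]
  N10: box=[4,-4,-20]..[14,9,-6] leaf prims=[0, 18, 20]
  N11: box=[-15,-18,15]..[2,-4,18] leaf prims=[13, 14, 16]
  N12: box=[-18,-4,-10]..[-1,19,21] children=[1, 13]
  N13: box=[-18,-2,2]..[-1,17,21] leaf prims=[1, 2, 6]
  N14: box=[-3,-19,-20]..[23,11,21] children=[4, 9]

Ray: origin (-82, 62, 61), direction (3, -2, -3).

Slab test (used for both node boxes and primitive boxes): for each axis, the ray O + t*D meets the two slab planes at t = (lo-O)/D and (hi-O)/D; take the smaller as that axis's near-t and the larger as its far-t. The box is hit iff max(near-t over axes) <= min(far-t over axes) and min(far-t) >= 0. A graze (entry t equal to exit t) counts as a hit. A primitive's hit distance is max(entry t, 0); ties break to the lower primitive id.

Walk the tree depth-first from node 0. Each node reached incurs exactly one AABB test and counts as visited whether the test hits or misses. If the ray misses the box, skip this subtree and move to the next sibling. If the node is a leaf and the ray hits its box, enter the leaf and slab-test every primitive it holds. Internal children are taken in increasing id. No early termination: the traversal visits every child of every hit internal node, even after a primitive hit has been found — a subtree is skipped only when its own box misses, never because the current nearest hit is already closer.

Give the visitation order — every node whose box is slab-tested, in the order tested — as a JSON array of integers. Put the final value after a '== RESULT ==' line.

Trace the traversal:
N0 x:[64/3,35] y:[43/2,81/2] z:[40/3,27] -> hit [43/2,27], descend [2, 14]
  N2 x:[64/3,28] y:[43/2,40] z:[40/3,77/3] -> hit [43/2,77/3], descend [3, 12]
    N3 x:[64/3,28] y:[31,40] z:[43/3,77/3] -> miss, prune
    N12 x:[64/3,27] y:[43/2,33] z:[40/3,71/3] -> hit [43/2,71/3], descend [1, 13]
      N1 x:[22,73/3] y:[43/2,33] z:[64/3,71/3] -> hit [22,71/3] leaf, test {P3@t=68/3, P11(miss)}
      N13 x:[64/3,27] y:[45/2,32] z:[40/3,59/3] -> miss, prune
  N14 x:[79/3,35] y:[51/2,81/2] z:[40/3,27] -> hit [79/3,27], descend [4, 9]
    N4 x:[28,32] y:[53/2,79/2] z:[67/3,27] -> miss, prune
    N9 x:[79/3,35] y:[51/2,81/2] z:[40/3,56/3] -> miss, prune

Summary -> nodes [0, 2, 3, 12, 1, 13, 14, 4, 9]; box-tests=9; leaf-entries=1; first=P3

== RESULT ==
[0, 2, 3, 12, 1, 13, 14, 4, 9]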